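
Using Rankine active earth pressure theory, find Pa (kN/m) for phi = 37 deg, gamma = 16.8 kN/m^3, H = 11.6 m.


Compute active earth pressure coefficient:
Ka = tan^2(45 - phi/2) = tan^2(26.5) = 0.248584
Compute active force:
Pa = 0.5 * Ka * gamma * H^2
Pa = 0.5 * 0.248584 * 16.8 * 11.6^2
Pa = 280.98 kN/m


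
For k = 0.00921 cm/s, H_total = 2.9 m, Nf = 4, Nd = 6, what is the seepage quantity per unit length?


Convert k to m/s for unit consistency with H:
k = 0.00921 cm/s = 0.00921 / 100 m/s = 9.21e-05 m/s
Using q = k * H * Nf / Nd
Nf / Nd = 4 / 6 = 0.6667
q = 9.21e-05 * 2.9 * 0.6667
q = 0.0001781 m^3/s per m


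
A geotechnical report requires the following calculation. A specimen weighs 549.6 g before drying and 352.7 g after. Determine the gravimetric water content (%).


Using w = (m_wet - m_dry) / m_dry * 100
m_wet - m_dry = 549.6 - 352.7 = 196.9 g
w = 196.9 / 352.7 * 100
w = 55.83 %


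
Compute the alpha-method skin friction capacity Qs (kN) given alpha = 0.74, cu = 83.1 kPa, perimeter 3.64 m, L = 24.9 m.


Using Qs = alpha * cu * perimeter * L
Qs = 0.74 * 83.1 * 3.64 * 24.9
Qs = 5573.57 kN


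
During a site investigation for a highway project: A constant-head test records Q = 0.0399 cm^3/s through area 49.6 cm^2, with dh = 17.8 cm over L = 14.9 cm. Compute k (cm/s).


Compute hydraulic gradient:
i = dh / L = 17.8 / 14.9 = 1.19463
Then apply Darcy's law:
k = Q / (A * i)
k = 0.0399 / (49.6 * 1.19463)
k = 0.0399 / 59.2537
k = 0.000673 cm/s


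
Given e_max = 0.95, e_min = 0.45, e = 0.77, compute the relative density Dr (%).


Using Dr = (e_max - e) / (e_max - e_min) * 100
e_max - e = 0.95 - 0.77 = 0.18
e_max - e_min = 0.95 - 0.45 = 0.5
Dr = 0.18 / 0.5 * 100
Dr = 36.0 %


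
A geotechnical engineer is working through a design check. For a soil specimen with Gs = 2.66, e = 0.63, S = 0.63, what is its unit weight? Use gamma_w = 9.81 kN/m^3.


Result: 18.398 kN/m^3

Derivation:
Using gamma = gamma_w * (Gs + S*e) / (1 + e)
Numerator: Gs + S*e = 2.66 + 0.63*0.63 = 3.0569
Denominator: 1 + e = 1 + 0.63 = 1.63
gamma = 9.81 * 3.0569 / 1.63
gamma = 18.398 kN/m^3


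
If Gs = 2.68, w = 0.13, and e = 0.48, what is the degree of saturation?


Using S = Gs * w / e
S = 2.68 * 0.13 / 0.48
S = 0.7258


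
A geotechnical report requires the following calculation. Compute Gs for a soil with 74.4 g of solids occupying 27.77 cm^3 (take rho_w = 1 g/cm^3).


Using Gs = m_s / (V_s * rho_w)
Since rho_w = 1 g/cm^3:
Gs = 74.4 / 27.77
Gs = 2.679


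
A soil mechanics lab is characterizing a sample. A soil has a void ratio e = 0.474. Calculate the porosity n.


Result: 0.3216

Derivation:
Using the relation n = e / (1 + e)
n = 0.474 / (1 + 0.474)
n = 0.474 / 1.474
n = 0.3216


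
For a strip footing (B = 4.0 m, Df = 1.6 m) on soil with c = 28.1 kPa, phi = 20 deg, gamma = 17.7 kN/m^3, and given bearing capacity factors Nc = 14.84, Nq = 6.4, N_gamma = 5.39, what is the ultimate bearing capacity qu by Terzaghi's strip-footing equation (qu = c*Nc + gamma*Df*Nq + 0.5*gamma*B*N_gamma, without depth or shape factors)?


Result: 789.06 kPa

Derivation:
Compute qu = c*Nc + gamma*Df*Nq + 0.5*gamma*B*N_gamma
Term 1: 28.1 * 14.84 = 417.004
Term 2: 17.7 * 1.6 * 6.4 = 181.248
Term 3: 0.5 * 17.7 * 4.0 * 5.39 = 190.806
qu = 417.004 + 181.248 + 190.806
qu = 789.06 kPa


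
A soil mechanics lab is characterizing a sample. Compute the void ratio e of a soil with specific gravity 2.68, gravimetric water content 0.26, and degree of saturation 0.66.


Using the relation e = Gs * w / S
e = 2.68 * 0.26 / 0.66
e = 1.0558


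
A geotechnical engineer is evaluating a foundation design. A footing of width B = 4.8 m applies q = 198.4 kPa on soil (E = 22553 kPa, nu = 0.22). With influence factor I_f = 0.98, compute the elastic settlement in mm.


Result: 39.378 mm

Derivation:
Using Se = q * B * (1 - nu^2) * I_f / E
1 - nu^2 = 1 - 0.22^2 = 0.9516
Se = 198.4 * 4.8 * 0.9516 * 0.98 / 22553
Se = 0.039378 m
Convert to mm: Se = 0.039378 * 1000 = 39.378 mm


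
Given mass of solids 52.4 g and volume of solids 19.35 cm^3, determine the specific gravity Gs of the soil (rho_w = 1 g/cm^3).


Result: 2.708

Derivation:
Using Gs = m_s / (V_s * rho_w)
Since rho_w = 1 g/cm^3:
Gs = 52.4 / 19.35
Gs = 2.708


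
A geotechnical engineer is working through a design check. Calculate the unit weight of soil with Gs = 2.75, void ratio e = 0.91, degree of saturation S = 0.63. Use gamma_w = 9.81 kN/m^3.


Using gamma = gamma_w * (Gs + S*e) / (1 + e)
Numerator: Gs + S*e = 2.75 + 0.63*0.91 = 3.3233
Denominator: 1 + e = 1 + 0.91 = 1.91
gamma = 9.81 * 3.3233 / 1.91
gamma = 17.069 kN/m^3


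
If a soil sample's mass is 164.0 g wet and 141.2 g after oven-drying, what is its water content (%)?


Result: 16.15 %

Derivation:
Using w = (m_wet - m_dry) / m_dry * 100
m_wet - m_dry = 164.0 - 141.2 = 22.8 g
w = 22.8 / 141.2 * 100
w = 16.15 %


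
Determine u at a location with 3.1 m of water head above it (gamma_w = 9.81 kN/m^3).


Result: 30.41 kPa

Derivation:
Using u = gamma_w * h_w
u = 9.81 * 3.1
u = 30.41 kPa


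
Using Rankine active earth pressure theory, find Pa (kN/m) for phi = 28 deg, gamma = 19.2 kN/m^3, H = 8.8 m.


Compute active earth pressure coefficient:
Ka = tan^2(45 - phi/2) = tan^2(31.0) = 0.361033
Compute active force:
Pa = 0.5 * Ka * gamma * H^2
Pa = 0.5 * 0.361033 * 19.2 * 8.8^2
Pa = 268.4 kN/m


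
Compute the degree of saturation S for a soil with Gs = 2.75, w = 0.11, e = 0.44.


Result: 0.6875

Derivation:
Using S = Gs * w / e
S = 2.75 * 0.11 / 0.44
S = 0.6875


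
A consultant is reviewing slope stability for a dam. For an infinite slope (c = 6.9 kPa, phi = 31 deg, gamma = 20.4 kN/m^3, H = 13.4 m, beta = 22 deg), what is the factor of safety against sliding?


Using Fs = c / (gamma*H*sin(beta)*cos(beta)) + tan(phi)/tan(beta)
Cohesion contribution = 6.9 / (20.4*13.4*sin(22)*cos(22))
Cohesion contribution = 0.072673
Friction contribution = tan(31)/tan(22) = 1.48718
Fs = 0.072673 + 1.48718
Fs = 1.56


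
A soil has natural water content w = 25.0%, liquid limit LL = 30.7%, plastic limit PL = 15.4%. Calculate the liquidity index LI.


Result: 0.627

Derivation:
First compute the plasticity index:
PI = LL - PL = 30.7 - 15.4 = 15.3
Then compute the liquidity index:
LI = (w - PL) / PI
LI = (25.0 - 15.4) / 15.3
LI = 0.627


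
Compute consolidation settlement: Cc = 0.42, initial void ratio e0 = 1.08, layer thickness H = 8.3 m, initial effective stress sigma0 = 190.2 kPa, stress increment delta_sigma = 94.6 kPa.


Using Sc = Cc * H / (1 + e0) * log10((sigma0 + delta_sigma) / sigma0)
Stress ratio = (190.2 + 94.6) / 190.2 = 1.49737
log10(1.49737) = 0.175329
Cc * H / (1 + e0) = 0.42 * 8.3 / (1 + 1.08) = 1.67596
Sc = 1.67596 * 0.175329
Sc = 0.2938 m


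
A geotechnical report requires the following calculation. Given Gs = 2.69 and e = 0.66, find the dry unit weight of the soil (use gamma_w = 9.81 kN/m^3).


Using gamma_d = Gs * gamma_w / (1 + e)
gamma_d = 2.69 * 9.81 / (1 + 0.66)
gamma_d = 2.69 * 9.81 / 1.66
gamma_d = 15.897 kN/m^3


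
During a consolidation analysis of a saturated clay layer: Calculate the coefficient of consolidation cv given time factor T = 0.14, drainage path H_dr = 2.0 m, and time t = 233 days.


Result: 0.0024 m^2/day

Derivation:
Using cv = T * H_dr^2 / t
H_dr^2 = 2.0^2 = 4.0
cv = 0.14 * 4.0 / 233
cv = 0.0024 m^2/day


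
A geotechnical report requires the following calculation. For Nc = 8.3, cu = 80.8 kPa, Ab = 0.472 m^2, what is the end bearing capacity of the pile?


Result: 316.54 kN

Derivation:
Using Qb = Nc * cu * Ab
Qb = 8.3 * 80.8 * 0.472
Qb = 316.54 kN


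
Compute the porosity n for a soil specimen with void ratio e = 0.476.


Using the relation n = e / (1 + e)
n = 0.476 / (1 + 0.476)
n = 0.476 / 1.476
n = 0.3225


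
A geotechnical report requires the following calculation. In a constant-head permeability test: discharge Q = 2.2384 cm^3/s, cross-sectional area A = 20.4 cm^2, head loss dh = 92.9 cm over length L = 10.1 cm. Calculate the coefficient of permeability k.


Compute hydraulic gradient:
i = dh / L = 92.9 / 10.1 = 9.19802
Then apply Darcy's law:
k = Q / (A * i)
k = 2.2384 / (20.4 * 9.19802)
k = 2.2384 / 187.64
k = 0.011929 cm/s


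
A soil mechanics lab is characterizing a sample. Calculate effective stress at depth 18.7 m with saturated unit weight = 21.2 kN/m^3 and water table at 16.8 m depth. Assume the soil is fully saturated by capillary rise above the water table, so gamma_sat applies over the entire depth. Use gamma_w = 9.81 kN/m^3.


Total stress = gamma_sat * depth
sigma = 21.2 * 18.7 = 396.44 kPa
Pore water pressure u = gamma_w * (depth - d_wt)
u = 9.81 * (18.7 - 16.8) = 18.639 kPa
Effective stress = sigma - u
sigma' = 396.44 - 18.639 = 377.8 kPa


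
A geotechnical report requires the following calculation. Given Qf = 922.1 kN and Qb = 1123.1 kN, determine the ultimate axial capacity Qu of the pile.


Using Qu = Qf + Qb
Qu = 922.1 + 1123.1
Qu = 2045.2 kN


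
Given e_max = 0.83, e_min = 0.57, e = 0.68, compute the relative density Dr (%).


Using Dr = (e_max - e) / (e_max - e_min) * 100
e_max - e = 0.83 - 0.68 = 0.15
e_max - e_min = 0.83 - 0.57 = 0.26
Dr = 0.15 / 0.26 * 100
Dr = 57.69 %


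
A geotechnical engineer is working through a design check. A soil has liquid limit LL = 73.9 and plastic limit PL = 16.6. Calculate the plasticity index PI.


Using PI = LL - PL
PI = 73.9 - 16.6
PI = 57.3


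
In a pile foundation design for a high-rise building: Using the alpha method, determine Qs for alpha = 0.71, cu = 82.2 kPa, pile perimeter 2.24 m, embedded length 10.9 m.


Result: 1424.97 kN

Derivation:
Using Qs = alpha * cu * perimeter * L
Qs = 0.71 * 82.2 * 2.24 * 10.9
Qs = 1424.97 kN


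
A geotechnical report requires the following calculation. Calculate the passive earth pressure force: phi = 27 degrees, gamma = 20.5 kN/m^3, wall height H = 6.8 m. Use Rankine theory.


Result: 1262.13 kN/m

Derivation:
Compute passive earth pressure coefficient:
Kp = tan^2(45 + phi/2) = tan^2(58.5) = 2.66294
Compute passive force:
Pp = 0.5 * Kp * gamma * H^2
Pp = 0.5 * 2.66294 * 20.5 * 6.8^2
Pp = 1262.13 kN/m


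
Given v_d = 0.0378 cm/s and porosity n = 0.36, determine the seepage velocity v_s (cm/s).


Using v_s = v_d / n
v_s = 0.0378 / 0.36
v_s = 0.105 cm/s


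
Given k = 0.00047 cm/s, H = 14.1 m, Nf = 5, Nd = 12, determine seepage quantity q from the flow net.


Result: 2.761e-05 m^3/s per m

Derivation:
Convert k to m/s for unit consistency with H:
k = 0.00047 cm/s = 0.00047 / 100 m/s = 4.7e-06 m/s
Using q = k * H * Nf / Nd
Nf / Nd = 5 / 12 = 0.4167
q = 4.7e-06 * 14.1 * 0.4167
q = 2.761e-05 m^3/s per m


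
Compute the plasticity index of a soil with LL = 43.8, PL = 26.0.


Using PI = LL - PL
PI = 43.8 - 26.0
PI = 17.8


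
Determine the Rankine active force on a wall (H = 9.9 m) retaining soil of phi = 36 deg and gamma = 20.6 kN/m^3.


Result: 262.08 kN/m

Derivation:
Compute active earth pressure coefficient:
Ka = tan^2(45 - phi/2) = tan^2(27.0) = 0.259616
Compute active force:
Pa = 0.5 * Ka * gamma * H^2
Pa = 0.5 * 0.259616 * 20.6 * 9.9^2
Pa = 262.08 kN/m


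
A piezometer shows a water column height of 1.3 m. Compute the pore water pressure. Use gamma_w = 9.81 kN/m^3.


Using u = gamma_w * h_w
u = 9.81 * 1.3
u = 12.75 kPa


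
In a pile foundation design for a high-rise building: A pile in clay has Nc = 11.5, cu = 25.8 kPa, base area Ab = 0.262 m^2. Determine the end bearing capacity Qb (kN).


Result: 77.74 kN

Derivation:
Using Qb = Nc * cu * Ab
Qb = 11.5 * 25.8 * 0.262
Qb = 77.74 kN


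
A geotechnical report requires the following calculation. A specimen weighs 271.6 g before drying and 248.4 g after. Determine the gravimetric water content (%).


Using w = (m_wet - m_dry) / m_dry * 100
m_wet - m_dry = 271.6 - 248.4 = 23.2 g
w = 23.2 / 248.4 * 100
w = 9.34 %


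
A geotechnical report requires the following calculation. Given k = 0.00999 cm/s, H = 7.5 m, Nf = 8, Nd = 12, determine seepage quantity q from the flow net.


Convert k to m/s for unit consistency with H:
k = 0.00999 cm/s = 0.00999 / 100 m/s = 9.99e-05 m/s
Using q = k * H * Nf / Nd
Nf / Nd = 8 / 12 = 0.6667
q = 9.99e-05 * 7.5 * 0.6667
q = 0.0004995 m^3/s per m


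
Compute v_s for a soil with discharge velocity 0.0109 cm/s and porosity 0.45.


Using v_s = v_d / n
v_s = 0.0109 / 0.45
v_s = 0.02422 cm/s


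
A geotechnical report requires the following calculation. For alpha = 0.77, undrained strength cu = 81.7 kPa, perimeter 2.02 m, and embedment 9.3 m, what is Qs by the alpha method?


Using Qs = alpha * cu * perimeter * L
Qs = 0.77 * 81.7 * 2.02 * 9.3
Qs = 1181.81 kN


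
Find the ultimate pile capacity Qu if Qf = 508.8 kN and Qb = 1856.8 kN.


Result: 2365.6 kN

Derivation:
Using Qu = Qf + Qb
Qu = 508.8 + 1856.8
Qu = 2365.6 kN


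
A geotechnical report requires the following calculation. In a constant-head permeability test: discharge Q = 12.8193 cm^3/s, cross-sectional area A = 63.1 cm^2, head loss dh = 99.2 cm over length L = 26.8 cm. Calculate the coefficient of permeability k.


Compute hydraulic gradient:
i = dh / L = 99.2 / 26.8 = 3.70149
Then apply Darcy's law:
k = Q / (A * i)
k = 12.8193 / (63.1 * 3.70149)
k = 12.8193 / 233.564
k = 0.054886 cm/s


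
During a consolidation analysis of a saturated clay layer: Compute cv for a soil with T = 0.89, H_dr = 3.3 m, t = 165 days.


Result: 0.05874 m^2/day

Derivation:
Using cv = T * H_dr^2 / t
H_dr^2 = 3.3^2 = 10.89
cv = 0.89 * 10.89 / 165
cv = 0.05874 m^2/day


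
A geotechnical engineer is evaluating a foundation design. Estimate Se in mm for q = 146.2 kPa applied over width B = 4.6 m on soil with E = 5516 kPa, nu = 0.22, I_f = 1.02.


Using Se = q * B * (1 - nu^2) * I_f / E
1 - nu^2 = 1 - 0.22^2 = 0.9516
Se = 146.2 * 4.6 * 0.9516 * 1.02 / 5516
Se = 0.118341 m
Convert to mm: Se = 0.118341 * 1000 = 118.341 mm


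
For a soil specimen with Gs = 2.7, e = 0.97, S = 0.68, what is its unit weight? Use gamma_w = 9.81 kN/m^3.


Using gamma = gamma_w * (Gs + S*e) / (1 + e)
Numerator: Gs + S*e = 2.7 + 0.68*0.97 = 3.3596
Denominator: 1 + e = 1 + 0.97 = 1.97
gamma = 9.81 * 3.3596 / 1.97
gamma = 16.73 kN/m^3


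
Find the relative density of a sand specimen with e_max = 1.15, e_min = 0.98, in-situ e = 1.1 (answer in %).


Result: 29.41 %

Derivation:
Using Dr = (e_max - e) / (e_max - e_min) * 100
e_max - e = 1.15 - 1.1 = 0.05
e_max - e_min = 1.15 - 0.98 = 0.17
Dr = 0.05 / 0.17 * 100
Dr = 29.41 %


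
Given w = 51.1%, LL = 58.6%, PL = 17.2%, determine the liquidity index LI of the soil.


First compute the plasticity index:
PI = LL - PL = 58.6 - 17.2 = 41.4
Then compute the liquidity index:
LI = (w - PL) / PI
LI = (51.1 - 17.2) / 41.4
LI = 0.819


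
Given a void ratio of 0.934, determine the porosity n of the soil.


Using the relation n = e / (1 + e)
n = 0.934 / (1 + 0.934)
n = 0.934 / 1.934
n = 0.4829


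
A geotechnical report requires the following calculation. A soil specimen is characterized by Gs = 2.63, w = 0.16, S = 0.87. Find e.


Using the relation e = Gs * w / S
e = 2.63 * 0.16 / 0.87
e = 0.4837


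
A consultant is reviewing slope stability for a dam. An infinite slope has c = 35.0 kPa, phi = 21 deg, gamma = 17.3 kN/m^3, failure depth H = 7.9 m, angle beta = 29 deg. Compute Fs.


Result: 1.296

Derivation:
Using Fs = c / (gamma*H*sin(beta)*cos(beta)) + tan(phi)/tan(beta)
Cohesion contribution = 35.0 / (17.3*7.9*sin(29)*cos(29))
Cohesion contribution = 0.603955
Friction contribution = tan(21)/tan(29) = 0.692509
Fs = 0.603955 + 0.692509
Fs = 1.296


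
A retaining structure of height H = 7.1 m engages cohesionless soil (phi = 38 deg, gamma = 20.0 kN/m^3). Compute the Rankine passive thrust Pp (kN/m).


Result: 2119.11 kN/m

Derivation:
Compute passive earth pressure coefficient:
Kp = tan^2(45 + phi/2) = tan^2(64.0) = 4.203746
Compute passive force:
Pp = 0.5 * Kp * gamma * H^2
Pp = 0.5 * 4.203746 * 20.0 * 7.1^2
Pp = 2119.11 kN/m


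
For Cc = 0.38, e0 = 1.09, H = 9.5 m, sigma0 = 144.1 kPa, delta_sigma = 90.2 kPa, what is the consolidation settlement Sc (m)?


Result: 0.3646 m

Derivation:
Using Sc = Cc * H / (1 + e0) * log10((sigma0 + delta_sigma) / sigma0)
Stress ratio = (144.1 + 90.2) / 144.1 = 1.62595
log10(1.62595) = 0.211108
Cc * H / (1 + e0) = 0.38 * 9.5 / (1 + 1.09) = 1.72727
Sc = 1.72727 * 0.211108
Sc = 0.3646 m


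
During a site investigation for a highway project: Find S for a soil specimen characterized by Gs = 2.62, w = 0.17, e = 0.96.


Result: 0.464

Derivation:
Using S = Gs * w / e
S = 2.62 * 0.17 / 0.96
S = 0.464


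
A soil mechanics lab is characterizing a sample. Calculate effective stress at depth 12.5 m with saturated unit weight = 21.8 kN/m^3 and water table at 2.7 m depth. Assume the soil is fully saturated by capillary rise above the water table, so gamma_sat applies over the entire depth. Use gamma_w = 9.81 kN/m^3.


Total stress = gamma_sat * depth
sigma = 21.8 * 12.5 = 272.5 kPa
Pore water pressure u = gamma_w * (depth - d_wt)
u = 9.81 * (12.5 - 2.7) = 96.138 kPa
Effective stress = sigma - u
sigma' = 272.5 - 96.138 = 176.36 kPa


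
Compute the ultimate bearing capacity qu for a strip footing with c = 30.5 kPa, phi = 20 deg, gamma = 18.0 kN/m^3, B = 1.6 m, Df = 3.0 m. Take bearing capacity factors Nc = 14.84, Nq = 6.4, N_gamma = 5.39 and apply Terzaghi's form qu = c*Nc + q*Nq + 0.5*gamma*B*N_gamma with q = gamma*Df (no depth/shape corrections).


Compute qu = c*Nc + gamma*Df*Nq + 0.5*gamma*B*N_gamma
Term 1: 30.5 * 14.84 = 452.62
Term 2: 18.0 * 3.0 * 6.4 = 345.6
Term 3: 0.5 * 18.0 * 1.6 * 5.39 = 77.616
qu = 452.62 + 345.6 + 77.616
qu = 875.84 kPa


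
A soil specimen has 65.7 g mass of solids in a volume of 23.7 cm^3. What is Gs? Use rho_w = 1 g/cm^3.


Result: 2.772

Derivation:
Using Gs = m_s / (V_s * rho_w)
Since rho_w = 1 g/cm^3:
Gs = 65.7 / 23.7
Gs = 2.772


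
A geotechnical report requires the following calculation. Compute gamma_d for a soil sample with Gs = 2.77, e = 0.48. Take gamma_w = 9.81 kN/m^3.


Result: 18.361 kN/m^3

Derivation:
Using gamma_d = Gs * gamma_w / (1 + e)
gamma_d = 2.77 * 9.81 / (1 + 0.48)
gamma_d = 2.77 * 9.81 / 1.48
gamma_d = 18.361 kN/m^3


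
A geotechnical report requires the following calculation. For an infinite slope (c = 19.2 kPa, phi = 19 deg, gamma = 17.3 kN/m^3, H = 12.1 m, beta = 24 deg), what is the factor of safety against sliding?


Using Fs = c / (gamma*H*sin(beta)*cos(beta)) + tan(phi)/tan(beta)
Cohesion contribution = 19.2 / (17.3*12.1*sin(24)*cos(24))
Cohesion contribution = 0.246846
Friction contribution = tan(19)/tan(24) = 0.773372
Fs = 0.246846 + 0.773372
Fs = 1.02


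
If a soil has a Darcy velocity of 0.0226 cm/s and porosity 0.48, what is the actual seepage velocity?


Result: 0.04708 cm/s

Derivation:
Using v_s = v_d / n
v_s = 0.0226 / 0.48
v_s = 0.04708 cm/s


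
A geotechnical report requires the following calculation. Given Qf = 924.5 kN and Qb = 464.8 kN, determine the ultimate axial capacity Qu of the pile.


Using Qu = Qf + Qb
Qu = 924.5 + 464.8
Qu = 1389.3 kN


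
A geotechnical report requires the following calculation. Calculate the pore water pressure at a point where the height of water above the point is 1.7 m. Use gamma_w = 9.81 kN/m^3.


Using u = gamma_w * h_w
u = 9.81 * 1.7
u = 16.68 kPa


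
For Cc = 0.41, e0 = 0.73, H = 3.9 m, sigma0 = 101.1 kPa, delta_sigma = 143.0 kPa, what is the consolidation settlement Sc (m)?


Result: 0.3538 m

Derivation:
Using Sc = Cc * H / (1 + e0) * log10((sigma0 + delta_sigma) / sigma0)
Stress ratio = (101.1 + 143.0) / 101.1 = 2.41444
log10(2.41444) = 0.382817
Cc * H / (1 + e0) = 0.41 * 3.9 / (1 + 0.73) = 0.924277
Sc = 0.924277 * 0.382817
Sc = 0.3538 m


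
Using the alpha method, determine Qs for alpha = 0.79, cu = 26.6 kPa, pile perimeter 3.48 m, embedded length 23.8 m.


Using Qs = alpha * cu * perimeter * L
Qs = 0.79 * 26.6 * 3.48 * 23.8
Qs = 1740.46 kN


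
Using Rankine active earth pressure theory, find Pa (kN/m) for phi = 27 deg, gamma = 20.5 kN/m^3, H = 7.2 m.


Compute active earth pressure coefficient:
Ka = tan^2(45 - phi/2) = tan^2(31.5) = 0.375525
Compute active force:
Pa = 0.5 * Ka * gamma * H^2
Pa = 0.5 * 0.375525 * 20.5 * 7.2^2
Pa = 199.54 kN/m


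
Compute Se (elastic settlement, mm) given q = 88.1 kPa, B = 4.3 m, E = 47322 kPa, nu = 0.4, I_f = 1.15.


Result: 7.733 mm

Derivation:
Using Se = q * B * (1 - nu^2) * I_f / E
1 - nu^2 = 1 - 0.4^2 = 0.84
Se = 88.1 * 4.3 * 0.84 * 1.15 / 47322
Se = 0.007733 m
Convert to mm: Se = 0.007733 * 1000 = 7.733 mm


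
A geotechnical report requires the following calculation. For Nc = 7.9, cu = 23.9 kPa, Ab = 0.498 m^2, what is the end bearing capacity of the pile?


Result: 94.03 kN

Derivation:
Using Qb = Nc * cu * Ab
Qb = 7.9 * 23.9 * 0.498
Qb = 94.03 kN


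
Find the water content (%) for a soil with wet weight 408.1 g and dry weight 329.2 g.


Using w = (m_wet - m_dry) / m_dry * 100
m_wet - m_dry = 408.1 - 329.2 = 78.9 g
w = 78.9 / 329.2 * 100
w = 23.97 %


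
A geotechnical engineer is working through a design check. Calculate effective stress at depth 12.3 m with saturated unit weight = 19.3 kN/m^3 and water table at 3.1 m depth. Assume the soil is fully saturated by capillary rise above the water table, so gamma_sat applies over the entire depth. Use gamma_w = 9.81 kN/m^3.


Result: 147.14 kPa

Derivation:
Total stress = gamma_sat * depth
sigma = 19.3 * 12.3 = 237.39 kPa
Pore water pressure u = gamma_w * (depth - d_wt)
u = 9.81 * (12.3 - 3.1) = 90.252 kPa
Effective stress = sigma - u
sigma' = 237.39 - 90.252 = 147.14 kPa


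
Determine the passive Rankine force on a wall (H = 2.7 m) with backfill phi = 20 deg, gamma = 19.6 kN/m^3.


Result: 145.71 kN/m

Derivation:
Compute passive earth pressure coefficient:
Kp = tan^2(45 + phi/2) = tan^2(55.0) = 2.039607
Compute passive force:
Pp = 0.5 * Kp * gamma * H^2
Pp = 0.5 * 2.039607 * 19.6 * 2.7^2
Pp = 145.71 kN/m


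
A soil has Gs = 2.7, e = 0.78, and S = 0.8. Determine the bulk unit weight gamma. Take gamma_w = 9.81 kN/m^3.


Result: 18.319 kN/m^3

Derivation:
Using gamma = gamma_w * (Gs + S*e) / (1 + e)
Numerator: Gs + S*e = 2.7 + 0.8*0.78 = 3.324
Denominator: 1 + e = 1 + 0.78 = 1.78
gamma = 9.81 * 3.324 / 1.78
gamma = 18.319 kN/m^3


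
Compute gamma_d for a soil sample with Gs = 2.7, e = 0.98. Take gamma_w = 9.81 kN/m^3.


Using gamma_d = Gs * gamma_w / (1 + e)
gamma_d = 2.7 * 9.81 / (1 + 0.98)
gamma_d = 2.7 * 9.81 / 1.98
gamma_d = 13.377 kN/m^3


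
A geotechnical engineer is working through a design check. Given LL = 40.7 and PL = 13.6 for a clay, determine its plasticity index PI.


Using PI = LL - PL
PI = 40.7 - 13.6
PI = 27.1


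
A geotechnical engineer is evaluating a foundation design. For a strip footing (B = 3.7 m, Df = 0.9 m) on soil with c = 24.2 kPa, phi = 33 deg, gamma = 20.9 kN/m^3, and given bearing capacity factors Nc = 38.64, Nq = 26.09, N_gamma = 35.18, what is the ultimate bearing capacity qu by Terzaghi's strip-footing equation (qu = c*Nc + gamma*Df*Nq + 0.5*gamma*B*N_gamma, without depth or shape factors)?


Result: 2786.08 kPa

Derivation:
Compute qu = c*Nc + gamma*Df*Nq + 0.5*gamma*B*N_gamma
Term 1: 24.2 * 38.64 = 935.088
Term 2: 20.9 * 0.9 * 26.09 = 490.7529
Term 3: 0.5 * 20.9 * 3.7 * 35.18 = 1360.2347
qu = 935.088 + 490.7529 + 1360.2347
qu = 2786.08 kPa


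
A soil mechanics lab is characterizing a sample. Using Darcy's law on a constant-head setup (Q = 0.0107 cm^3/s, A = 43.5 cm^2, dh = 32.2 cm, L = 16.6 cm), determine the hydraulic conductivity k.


Compute hydraulic gradient:
i = dh / L = 32.2 / 16.6 = 1.93976
Then apply Darcy's law:
k = Q / (A * i)
k = 0.0107 / (43.5 * 1.93976)
k = 0.0107 / 84.3795
k = 0.000127 cm/s


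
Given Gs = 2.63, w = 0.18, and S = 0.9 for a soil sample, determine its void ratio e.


Result: 0.526

Derivation:
Using the relation e = Gs * w / S
e = 2.63 * 0.18 / 0.9
e = 0.526


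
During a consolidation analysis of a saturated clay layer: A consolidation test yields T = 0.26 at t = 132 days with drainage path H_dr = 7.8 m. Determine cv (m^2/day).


Using cv = T * H_dr^2 / t
H_dr^2 = 7.8^2 = 60.84
cv = 0.26 * 60.84 / 132
cv = 0.11984 m^2/day


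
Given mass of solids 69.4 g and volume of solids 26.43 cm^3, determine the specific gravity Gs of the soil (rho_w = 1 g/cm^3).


Using Gs = m_s / (V_s * rho_w)
Since rho_w = 1 g/cm^3:
Gs = 69.4 / 26.43
Gs = 2.626


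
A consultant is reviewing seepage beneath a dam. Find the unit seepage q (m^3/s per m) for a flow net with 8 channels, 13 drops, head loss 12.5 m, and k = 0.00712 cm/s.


Convert k to m/s for unit consistency with H:
k = 0.00712 cm/s = 0.00712 / 100 m/s = 7.12e-05 m/s
Using q = k * H * Nf / Nd
Nf / Nd = 8 / 13 = 0.6154
q = 7.12e-05 * 12.5 * 0.6154
q = 0.0005477 m^3/s per m


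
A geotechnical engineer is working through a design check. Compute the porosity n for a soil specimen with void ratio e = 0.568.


Result: 0.3622

Derivation:
Using the relation n = e / (1 + e)
n = 0.568 / (1 + 0.568)
n = 0.568 / 1.568
n = 0.3622


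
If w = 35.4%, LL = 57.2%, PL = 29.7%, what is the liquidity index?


First compute the plasticity index:
PI = LL - PL = 57.2 - 29.7 = 27.5
Then compute the liquidity index:
LI = (w - PL) / PI
LI = (35.4 - 29.7) / 27.5
LI = 0.207


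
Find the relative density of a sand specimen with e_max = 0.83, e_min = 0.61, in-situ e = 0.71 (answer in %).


Using Dr = (e_max - e) / (e_max - e_min) * 100
e_max - e = 0.83 - 0.71 = 0.12
e_max - e_min = 0.83 - 0.61 = 0.22
Dr = 0.12 / 0.22 * 100
Dr = 54.55 %


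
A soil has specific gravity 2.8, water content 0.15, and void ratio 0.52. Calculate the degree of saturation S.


Result: 0.8077

Derivation:
Using S = Gs * w / e
S = 2.8 * 0.15 / 0.52
S = 0.8077


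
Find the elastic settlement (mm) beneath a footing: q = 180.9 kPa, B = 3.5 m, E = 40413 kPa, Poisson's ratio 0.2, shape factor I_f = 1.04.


Using Se = q * B * (1 - nu^2) * I_f / E
1 - nu^2 = 1 - 0.2^2 = 0.96
Se = 180.9 * 3.5 * 0.96 * 1.04 / 40413
Se = 0.015642 m
Convert to mm: Se = 0.015642 * 1000 = 15.642 mm


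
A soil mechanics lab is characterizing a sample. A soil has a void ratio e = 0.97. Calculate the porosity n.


Using the relation n = e / (1 + e)
n = 0.97 / (1 + 0.97)
n = 0.97 / 1.97
n = 0.4924


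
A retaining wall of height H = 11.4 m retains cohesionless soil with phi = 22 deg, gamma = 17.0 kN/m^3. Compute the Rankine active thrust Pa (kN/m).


Compute active earth pressure coefficient:
Ka = tan^2(45 - phi/2) = tan^2(34.0) = 0.454962
Compute active force:
Pa = 0.5 * Ka * gamma * H^2
Pa = 0.5 * 0.454962 * 17.0 * 11.4^2
Pa = 502.58 kN/m


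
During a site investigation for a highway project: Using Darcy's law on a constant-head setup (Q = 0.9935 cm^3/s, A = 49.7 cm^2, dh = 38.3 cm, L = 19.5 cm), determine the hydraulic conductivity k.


Compute hydraulic gradient:
i = dh / L = 38.3 / 19.5 = 1.9641
Then apply Darcy's law:
k = Q / (A * i)
k = 0.9935 / (49.7 * 1.9641)
k = 0.9935 / 97.6159
k = 0.010178 cm/s


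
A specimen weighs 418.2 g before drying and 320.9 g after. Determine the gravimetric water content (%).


Using w = (m_wet - m_dry) / m_dry * 100
m_wet - m_dry = 418.2 - 320.9 = 97.3 g
w = 97.3 / 320.9 * 100
w = 30.32 %


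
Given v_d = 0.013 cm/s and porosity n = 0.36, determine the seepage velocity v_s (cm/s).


Using v_s = v_d / n
v_s = 0.013 / 0.36
v_s = 0.03611 cm/s


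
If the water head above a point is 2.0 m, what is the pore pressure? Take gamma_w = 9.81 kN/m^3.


Using u = gamma_w * h_w
u = 9.81 * 2.0
u = 19.62 kPa


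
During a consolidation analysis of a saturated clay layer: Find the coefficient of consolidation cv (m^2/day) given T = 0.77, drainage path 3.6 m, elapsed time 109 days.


Using cv = T * H_dr^2 / t
H_dr^2 = 3.6^2 = 12.96
cv = 0.77 * 12.96 / 109
cv = 0.09155 m^2/day


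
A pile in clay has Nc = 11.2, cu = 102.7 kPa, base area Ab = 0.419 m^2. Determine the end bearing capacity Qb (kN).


Using Qb = Nc * cu * Ab
Qb = 11.2 * 102.7 * 0.419
Qb = 481.95 kN


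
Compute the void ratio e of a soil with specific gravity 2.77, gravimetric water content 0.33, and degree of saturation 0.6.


Result: 1.5235

Derivation:
Using the relation e = Gs * w / S
e = 2.77 * 0.33 / 0.6
e = 1.5235


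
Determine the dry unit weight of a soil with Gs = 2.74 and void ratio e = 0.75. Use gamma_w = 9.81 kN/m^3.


Using gamma_d = Gs * gamma_w / (1 + e)
gamma_d = 2.74 * 9.81 / (1 + 0.75)
gamma_d = 2.74 * 9.81 / 1.75
gamma_d = 15.36 kN/m^3


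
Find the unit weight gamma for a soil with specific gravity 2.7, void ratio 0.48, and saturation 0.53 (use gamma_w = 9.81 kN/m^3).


Using gamma = gamma_w * (Gs + S*e) / (1 + e)
Numerator: Gs + S*e = 2.7 + 0.53*0.48 = 2.9544
Denominator: 1 + e = 1 + 0.48 = 1.48
gamma = 9.81 * 2.9544 / 1.48
gamma = 19.583 kN/m^3


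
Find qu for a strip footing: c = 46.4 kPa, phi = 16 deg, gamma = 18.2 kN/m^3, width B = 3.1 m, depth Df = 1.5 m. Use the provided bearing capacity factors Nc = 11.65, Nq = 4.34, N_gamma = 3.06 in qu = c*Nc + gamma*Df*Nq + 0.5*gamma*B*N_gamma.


Result: 745.36 kPa

Derivation:
Compute qu = c*Nc + gamma*Df*Nq + 0.5*gamma*B*N_gamma
Term 1: 46.4 * 11.65 = 540.56
Term 2: 18.2 * 1.5 * 4.34 = 118.482
Term 3: 0.5 * 18.2 * 3.1 * 3.06 = 86.3226
qu = 540.56 + 118.482 + 86.3226
qu = 745.36 kPa


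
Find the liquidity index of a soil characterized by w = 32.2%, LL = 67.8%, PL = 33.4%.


First compute the plasticity index:
PI = LL - PL = 67.8 - 33.4 = 34.4
Then compute the liquidity index:
LI = (w - PL) / PI
LI = (32.2 - 33.4) / 34.4
LI = -0.035


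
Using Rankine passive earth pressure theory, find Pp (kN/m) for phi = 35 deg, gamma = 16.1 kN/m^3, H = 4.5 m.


Compute passive earth pressure coefficient:
Kp = tan^2(45 + phi/2) = tan^2(62.5) = 3.690172
Compute passive force:
Pp = 0.5 * Kp * gamma * H^2
Pp = 0.5 * 3.690172 * 16.1 * 4.5^2
Pp = 601.54 kN/m


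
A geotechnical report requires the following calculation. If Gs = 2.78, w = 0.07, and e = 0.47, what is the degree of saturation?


Using S = Gs * w / e
S = 2.78 * 0.07 / 0.47
S = 0.414


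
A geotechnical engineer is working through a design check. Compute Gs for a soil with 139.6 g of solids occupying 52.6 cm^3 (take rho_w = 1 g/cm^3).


Using Gs = m_s / (V_s * rho_w)
Since rho_w = 1 g/cm^3:
Gs = 139.6 / 52.6
Gs = 2.654


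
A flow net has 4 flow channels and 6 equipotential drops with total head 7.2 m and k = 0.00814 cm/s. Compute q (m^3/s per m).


Convert k to m/s for unit consistency with H:
k = 0.00814 cm/s = 0.00814 / 100 m/s = 8.14e-05 m/s
Using q = k * H * Nf / Nd
Nf / Nd = 4 / 6 = 0.6667
q = 8.14e-05 * 7.2 * 0.6667
q = 0.0003907 m^3/s per m


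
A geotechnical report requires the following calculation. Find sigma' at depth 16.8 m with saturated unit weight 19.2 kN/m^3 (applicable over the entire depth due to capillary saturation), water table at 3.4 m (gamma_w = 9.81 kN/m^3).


Total stress = gamma_sat * depth
sigma = 19.2 * 16.8 = 322.56 kPa
Pore water pressure u = gamma_w * (depth - d_wt)
u = 9.81 * (16.8 - 3.4) = 131.454 kPa
Effective stress = sigma - u
sigma' = 322.56 - 131.454 = 191.11 kPa


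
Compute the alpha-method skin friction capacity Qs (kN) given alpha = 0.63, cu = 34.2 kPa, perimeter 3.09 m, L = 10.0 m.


Using Qs = alpha * cu * perimeter * L
Qs = 0.63 * 34.2 * 3.09 * 10.0
Qs = 665.77 kN


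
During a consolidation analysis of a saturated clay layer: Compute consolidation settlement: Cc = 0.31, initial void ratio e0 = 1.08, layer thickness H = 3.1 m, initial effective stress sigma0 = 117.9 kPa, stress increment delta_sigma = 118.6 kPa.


Result: 0.1397 m

Derivation:
Using Sc = Cc * H / (1 + e0) * log10((sigma0 + delta_sigma) / sigma0)
Stress ratio = (117.9 + 118.6) / 117.9 = 2.00594
log10(2.00594) = 0.302317
Cc * H / (1 + e0) = 0.31 * 3.1 / (1 + 1.08) = 0.462019
Sc = 0.462019 * 0.302317
Sc = 0.1397 m


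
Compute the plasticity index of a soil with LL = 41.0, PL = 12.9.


Using PI = LL - PL
PI = 41.0 - 12.9
PI = 28.1


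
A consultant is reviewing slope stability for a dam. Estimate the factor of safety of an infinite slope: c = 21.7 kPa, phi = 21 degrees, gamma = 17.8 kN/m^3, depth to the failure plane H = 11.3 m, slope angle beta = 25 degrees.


Using Fs = c / (gamma*H*sin(beta)*cos(beta)) + tan(phi)/tan(beta)
Cohesion contribution = 21.7 / (17.8*11.3*sin(25)*cos(25))
Cohesion contribution = 0.281668
Friction contribution = tan(21)/tan(25) = 0.823199
Fs = 0.281668 + 0.823199
Fs = 1.105


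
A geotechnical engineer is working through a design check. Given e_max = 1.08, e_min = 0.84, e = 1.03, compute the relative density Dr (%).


Using Dr = (e_max - e) / (e_max - e_min) * 100
e_max - e = 1.08 - 1.03 = 0.05
e_max - e_min = 1.08 - 0.84 = 0.24
Dr = 0.05 / 0.24 * 100
Dr = 20.83 %


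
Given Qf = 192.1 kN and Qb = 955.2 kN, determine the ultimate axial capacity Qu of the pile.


Using Qu = Qf + Qb
Qu = 192.1 + 955.2
Qu = 1147.3 kN


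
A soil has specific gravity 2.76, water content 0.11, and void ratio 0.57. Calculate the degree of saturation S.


Using S = Gs * w / e
S = 2.76 * 0.11 / 0.57
S = 0.5326


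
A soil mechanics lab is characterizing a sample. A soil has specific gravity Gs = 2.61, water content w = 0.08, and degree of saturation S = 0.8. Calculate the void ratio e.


Using the relation e = Gs * w / S
e = 2.61 * 0.08 / 0.8
e = 0.261


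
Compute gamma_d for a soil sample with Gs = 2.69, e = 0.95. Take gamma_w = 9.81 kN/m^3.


Result: 13.533 kN/m^3

Derivation:
Using gamma_d = Gs * gamma_w / (1 + e)
gamma_d = 2.69 * 9.81 / (1 + 0.95)
gamma_d = 2.69 * 9.81 / 1.95
gamma_d = 13.533 kN/m^3


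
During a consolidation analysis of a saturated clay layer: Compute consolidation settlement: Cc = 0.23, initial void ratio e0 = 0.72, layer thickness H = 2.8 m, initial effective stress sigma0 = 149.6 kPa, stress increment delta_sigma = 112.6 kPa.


Result: 0.0912 m

Derivation:
Using Sc = Cc * H / (1 + e0) * log10((sigma0 + delta_sigma) / sigma0)
Stress ratio = (149.6 + 112.6) / 149.6 = 1.75267
log10(1.75267) = 0.243701
Cc * H / (1 + e0) = 0.23 * 2.8 / (1 + 0.72) = 0.374419
Sc = 0.374419 * 0.243701
Sc = 0.0912 m


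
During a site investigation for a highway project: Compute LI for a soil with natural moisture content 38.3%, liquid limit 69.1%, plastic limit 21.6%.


First compute the plasticity index:
PI = LL - PL = 69.1 - 21.6 = 47.5
Then compute the liquidity index:
LI = (w - PL) / PI
LI = (38.3 - 21.6) / 47.5
LI = 0.352


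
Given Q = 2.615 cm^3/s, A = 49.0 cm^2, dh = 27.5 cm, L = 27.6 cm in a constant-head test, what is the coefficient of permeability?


Compute hydraulic gradient:
i = dh / L = 27.5 / 27.6 = 0.996377
Then apply Darcy's law:
k = Q / (A * i)
k = 2.615 / (49.0 * 0.996377)
k = 2.615 / 48.8225
k = 0.053561 cm/s


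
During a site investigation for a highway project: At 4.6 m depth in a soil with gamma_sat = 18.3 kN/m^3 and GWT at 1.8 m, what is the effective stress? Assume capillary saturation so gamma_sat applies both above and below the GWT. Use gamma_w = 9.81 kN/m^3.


Total stress = gamma_sat * depth
sigma = 18.3 * 4.6 = 84.18 kPa
Pore water pressure u = gamma_w * (depth - d_wt)
u = 9.81 * (4.6 - 1.8) = 27.468 kPa
Effective stress = sigma - u
sigma' = 84.18 - 27.468 = 56.71 kPa


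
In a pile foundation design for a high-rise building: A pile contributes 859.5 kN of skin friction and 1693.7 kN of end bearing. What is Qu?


Using Qu = Qf + Qb
Qu = 859.5 + 1693.7
Qu = 2553.2 kN


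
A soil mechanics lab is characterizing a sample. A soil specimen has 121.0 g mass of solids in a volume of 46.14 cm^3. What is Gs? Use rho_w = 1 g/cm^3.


Result: 2.622

Derivation:
Using Gs = m_s / (V_s * rho_w)
Since rho_w = 1 g/cm^3:
Gs = 121.0 / 46.14
Gs = 2.622


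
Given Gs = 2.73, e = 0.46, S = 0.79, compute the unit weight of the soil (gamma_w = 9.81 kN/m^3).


Using gamma = gamma_w * (Gs + S*e) / (1 + e)
Numerator: Gs + S*e = 2.73 + 0.79*0.46 = 3.0934
Denominator: 1 + e = 1 + 0.46 = 1.46
gamma = 9.81 * 3.0934 / 1.46
gamma = 20.785 kN/m^3


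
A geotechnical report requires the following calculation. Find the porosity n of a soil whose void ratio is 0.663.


Using the relation n = e / (1 + e)
n = 0.663 / (1 + 0.663)
n = 0.663 / 1.663
n = 0.3987


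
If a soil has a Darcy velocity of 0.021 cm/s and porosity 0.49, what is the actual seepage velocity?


Result: 0.04286 cm/s

Derivation:
Using v_s = v_d / n
v_s = 0.021 / 0.49
v_s = 0.04286 cm/s


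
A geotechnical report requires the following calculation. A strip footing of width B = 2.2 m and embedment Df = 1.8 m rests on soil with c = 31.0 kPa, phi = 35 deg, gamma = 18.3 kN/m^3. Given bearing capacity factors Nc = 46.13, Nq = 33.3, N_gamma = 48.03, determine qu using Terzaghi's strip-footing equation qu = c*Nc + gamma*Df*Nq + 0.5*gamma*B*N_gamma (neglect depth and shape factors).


Compute qu = c*Nc + gamma*Df*Nq + 0.5*gamma*B*N_gamma
Term 1: 31.0 * 46.13 = 1430.03
Term 2: 18.3 * 1.8 * 33.3 = 1096.902
Term 3: 0.5 * 18.3 * 2.2 * 48.03 = 966.8439
qu = 1430.03 + 1096.902 + 966.8439
qu = 3493.78 kPa


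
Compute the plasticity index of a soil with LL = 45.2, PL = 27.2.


Using PI = LL - PL
PI = 45.2 - 27.2
PI = 18.0


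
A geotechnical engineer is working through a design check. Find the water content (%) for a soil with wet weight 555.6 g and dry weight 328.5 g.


Using w = (m_wet - m_dry) / m_dry * 100
m_wet - m_dry = 555.6 - 328.5 = 227.1 g
w = 227.1 / 328.5 * 100
w = 69.13 %


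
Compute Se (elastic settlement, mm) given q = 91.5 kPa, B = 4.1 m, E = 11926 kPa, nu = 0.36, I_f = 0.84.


Result: 22.999 mm

Derivation:
Using Se = q * B * (1 - nu^2) * I_f / E
1 - nu^2 = 1 - 0.36^2 = 0.8704
Se = 91.5 * 4.1 * 0.8704 * 0.84 / 11926
Se = 0.022999 m
Convert to mm: Se = 0.022999 * 1000 = 22.999 mm


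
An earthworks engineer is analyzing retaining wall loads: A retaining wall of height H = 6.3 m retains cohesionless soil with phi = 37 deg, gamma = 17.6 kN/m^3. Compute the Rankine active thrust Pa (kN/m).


Result: 86.82 kN/m

Derivation:
Compute active earth pressure coefficient:
Ka = tan^2(45 - phi/2) = tan^2(26.5) = 0.248584
Compute active force:
Pa = 0.5 * Ka * gamma * H^2
Pa = 0.5 * 0.248584 * 17.6 * 6.3^2
Pa = 86.82 kN/m


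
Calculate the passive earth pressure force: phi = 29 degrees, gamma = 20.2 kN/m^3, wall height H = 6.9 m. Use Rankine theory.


Compute passive earth pressure coefficient:
Kp = tan^2(45 + phi/2) = tan^2(59.5) = 2.88206
Compute passive force:
Pp = 0.5 * Kp * gamma * H^2
Pp = 0.5 * 2.88206 * 20.2 * 6.9^2
Pp = 1385.87 kN/m


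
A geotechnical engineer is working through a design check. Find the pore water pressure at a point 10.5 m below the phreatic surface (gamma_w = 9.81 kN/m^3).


Using u = gamma_w * h_w
u = 9.81 * 10.5
u = 103.01 kPa


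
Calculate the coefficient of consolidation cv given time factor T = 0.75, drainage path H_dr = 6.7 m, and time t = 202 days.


Result: 0.16667 m^2/day

Derivation:
Using cv = T * H_dr^2 / t
H_dr^2 = 6.7^2 = 44.89
cv = 0.75 * 44.89 / 202
cv = 0.16667 m^2/day


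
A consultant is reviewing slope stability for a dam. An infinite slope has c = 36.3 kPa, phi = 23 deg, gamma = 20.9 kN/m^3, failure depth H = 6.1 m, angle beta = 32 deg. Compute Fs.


Using Fs = c / (gamma*H*sin(beta)*cos(beta)) + tan(phi)/tan(beta)
Cohesion contribution = 36.3 / (20.9*6.1*sin(32)*cos(32))
Cohesion contribution = 0.633578
Friction contribution = tan(23)/tan(32) = 0.679302
Fs = 0.633578 + 0.679302
Fs = 1.313


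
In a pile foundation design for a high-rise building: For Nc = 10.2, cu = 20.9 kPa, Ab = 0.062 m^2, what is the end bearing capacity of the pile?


Using Qb = Nc * cu * Ab
Qb = 10.2 * 20.9 * 0.062
Qb = 13.22 kN
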